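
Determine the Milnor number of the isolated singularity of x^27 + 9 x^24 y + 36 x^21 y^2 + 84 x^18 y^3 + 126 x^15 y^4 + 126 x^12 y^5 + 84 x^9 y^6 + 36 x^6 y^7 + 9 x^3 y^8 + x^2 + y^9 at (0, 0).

The Hessian of f at 0 has rank 1. Corank 1: A-series; mu = 8 gives A_8.

8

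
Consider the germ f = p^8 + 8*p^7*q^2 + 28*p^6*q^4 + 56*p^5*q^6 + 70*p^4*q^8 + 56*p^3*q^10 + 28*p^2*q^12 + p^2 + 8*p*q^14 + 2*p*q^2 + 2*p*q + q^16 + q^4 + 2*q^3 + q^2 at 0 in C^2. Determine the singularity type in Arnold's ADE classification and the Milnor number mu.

Type A7, Milnor number mu = 7.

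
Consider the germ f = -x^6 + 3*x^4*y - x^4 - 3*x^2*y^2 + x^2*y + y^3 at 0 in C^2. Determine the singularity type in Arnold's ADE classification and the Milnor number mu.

Type D_{4}, Milnor number mu = 4.

The Hessian of f at 0 has rank 0. Corank 2; j^3 = y*(x^2 + y^2) splits into three distinct lines over C (the quadratic factor has nonzero discriminant), so D_4.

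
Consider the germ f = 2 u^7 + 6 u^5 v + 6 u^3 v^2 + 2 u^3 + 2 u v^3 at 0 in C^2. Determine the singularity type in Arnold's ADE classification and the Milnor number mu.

The Hessian of f at 0 is [[0, 0], [0, 0]] with rank 0, so corank 2. A Groebner basis of the Jacobian ideal J(f) in C{u,v} is {u^3, u*v^2, 3*u^2 + v^3}; counting standard monomials gives mu = 7. Corank 2; j^3 = 2*u^3 is a perfect cube, so E-series; the 4-jet and mu = 7 give E_7.

Type E7, Milnor number mu = 7.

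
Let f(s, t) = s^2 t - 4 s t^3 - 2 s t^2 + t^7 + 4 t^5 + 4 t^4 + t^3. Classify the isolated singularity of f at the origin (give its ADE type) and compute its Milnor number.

The Hessian of f at 0 has rank 0. Corank 2; j^3 = t*(s - t)^2 has shape L^2 M (L != M), so D-series; mu = 8 gives D_8.

Type D_{8}, Milnor number mu = 8.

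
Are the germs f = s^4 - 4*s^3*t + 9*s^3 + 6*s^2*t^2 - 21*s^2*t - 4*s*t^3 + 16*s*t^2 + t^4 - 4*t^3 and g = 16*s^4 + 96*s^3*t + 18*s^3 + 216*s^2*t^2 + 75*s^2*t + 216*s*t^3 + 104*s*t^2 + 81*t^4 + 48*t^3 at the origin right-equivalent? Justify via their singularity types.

The Hessian of f at 0 has rank 0. Corank 2; j^3 = (s - t)*(3*s - 2*t)^2 has shape L^2 M (L != M), so D-series; mu = 5 gives D_5. The Hessian of g at 0 has rank 0. Corank 2; j^3 = (2*s + 3*t)*(3*s + 4*t)^2 has shape L^2 M (L != M), so D-series; mu = 5 gives D_5. Both have type D_5, hence right-equivalent.

Yes.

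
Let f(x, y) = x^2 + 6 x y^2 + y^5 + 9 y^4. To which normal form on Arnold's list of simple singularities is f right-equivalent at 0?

The Hessian of f at 0 has rank 1. Corank 1: A-series; mu = 4 gives A_4.

A_4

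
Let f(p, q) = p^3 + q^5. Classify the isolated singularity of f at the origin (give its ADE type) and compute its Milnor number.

Type E8, Milnor number mu = 8.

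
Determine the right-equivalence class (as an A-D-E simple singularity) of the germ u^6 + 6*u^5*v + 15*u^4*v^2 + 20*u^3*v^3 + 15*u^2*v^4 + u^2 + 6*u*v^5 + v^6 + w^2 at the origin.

The Hessian of f at 0 is [[2, 0, 0], [0, 0, 0], [0, 0, 2]] with rank 2, so corank 1. A Groebner basis of the Jacobian ideal J(f) in C{u,v,w} is {v^5, u, w}; counting standard monomials gives mu = 5. Corank 1: A-series; mu = 5 gives A_5.

A_5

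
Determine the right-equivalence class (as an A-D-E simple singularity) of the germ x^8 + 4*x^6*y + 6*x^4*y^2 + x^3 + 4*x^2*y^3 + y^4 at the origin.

E_{6}

The Hessian of f at 0 has rank 0. Corank 2; j^3 = x^3 is a perfect cube, so E-series; the 4-jet and mu = 6 give E_6.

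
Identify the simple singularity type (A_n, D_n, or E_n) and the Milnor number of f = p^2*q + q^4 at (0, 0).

Type D_5, Milnor number mu = 5.

The Hessian of f at 0 has rank 0. Corank 2; j^3 = p^2*q has shape L^2 M (L != M), so D-series; mu = 5 gives D_5.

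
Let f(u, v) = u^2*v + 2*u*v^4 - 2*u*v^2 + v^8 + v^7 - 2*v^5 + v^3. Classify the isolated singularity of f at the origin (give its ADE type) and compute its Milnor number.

Type D_{9}, Milnor number mu = 9.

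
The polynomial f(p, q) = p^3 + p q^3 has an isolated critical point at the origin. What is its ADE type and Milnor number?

Type E_{7}, Milnor number mu = 7.

The Hessian of f at 0 has rank 0. Corank 2; j^3 = p^3 is a perfect cube, so E-series; the 4-jet and mu = 7 give E_7.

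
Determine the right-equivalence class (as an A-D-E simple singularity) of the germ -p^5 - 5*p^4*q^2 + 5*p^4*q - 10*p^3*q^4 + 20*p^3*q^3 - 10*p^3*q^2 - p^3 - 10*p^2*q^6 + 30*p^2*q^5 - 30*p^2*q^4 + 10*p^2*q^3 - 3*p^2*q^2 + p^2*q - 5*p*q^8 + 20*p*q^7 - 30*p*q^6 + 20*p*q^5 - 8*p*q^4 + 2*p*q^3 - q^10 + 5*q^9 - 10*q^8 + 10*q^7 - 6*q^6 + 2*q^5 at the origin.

D_6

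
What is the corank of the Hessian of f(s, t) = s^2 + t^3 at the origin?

1

Hessian at 0 has rank 1.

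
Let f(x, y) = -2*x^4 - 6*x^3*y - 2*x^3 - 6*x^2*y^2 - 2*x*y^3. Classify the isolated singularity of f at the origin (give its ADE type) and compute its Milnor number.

Type E7, Milnor number mu = 7.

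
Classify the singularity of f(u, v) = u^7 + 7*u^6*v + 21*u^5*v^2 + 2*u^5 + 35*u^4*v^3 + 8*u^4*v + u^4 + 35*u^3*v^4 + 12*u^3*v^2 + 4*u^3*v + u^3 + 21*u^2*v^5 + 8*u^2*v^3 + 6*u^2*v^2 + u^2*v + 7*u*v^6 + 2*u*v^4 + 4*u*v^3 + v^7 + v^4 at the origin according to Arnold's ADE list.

D_5

The Hessian of f at 0 is [[0, 0], [0, 0]] with rank 0, so corank 2. A Groebner basis of the Jacobian ideal J(f) in C{u,v} is {u*v^2, -u*v/4 + v^3, u^2 + u*v}; counting standard monomials gives mu = 5. Corank 2; j^3 = u^2*(u + v) has shape L^2 M (L != M), so D-series; mu = 5 gives D_5.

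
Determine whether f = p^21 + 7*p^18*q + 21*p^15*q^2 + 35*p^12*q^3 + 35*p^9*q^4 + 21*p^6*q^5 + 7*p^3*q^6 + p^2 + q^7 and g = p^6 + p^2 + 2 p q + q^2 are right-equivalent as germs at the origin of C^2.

No.

The Hessian of f at 0 is [[2, 0], [0, 0]] with rank 1, so corank 1. A Groebner basis of the Jacobian ideal J(f) in C{p,q} is {q^6, p}; counting standard monomials gives mu = 6. Corank 1: A-series; mu = 6 gives A_6. The Hessian of g at 0 is [[2, 2], [2, 2]] with rank 1, so corank 1. A Groebner basis of the Jacobian ideal J(g) in C{p,q} is {q^5, p + q}; counting standard monomials gives mu = 5. Corank 1: A-series; mu = 5 gives A_5. f is A_6 but g is A_5, hence not right-equivalent.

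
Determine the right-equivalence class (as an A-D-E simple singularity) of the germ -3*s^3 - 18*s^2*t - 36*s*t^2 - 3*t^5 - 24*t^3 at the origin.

E_{8}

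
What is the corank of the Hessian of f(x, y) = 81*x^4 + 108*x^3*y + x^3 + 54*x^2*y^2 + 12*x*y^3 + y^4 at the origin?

2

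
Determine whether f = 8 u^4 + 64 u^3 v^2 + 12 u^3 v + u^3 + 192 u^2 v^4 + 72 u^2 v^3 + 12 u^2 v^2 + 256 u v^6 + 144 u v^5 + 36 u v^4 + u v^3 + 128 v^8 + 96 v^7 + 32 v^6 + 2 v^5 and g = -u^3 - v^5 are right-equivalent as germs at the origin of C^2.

The Hessian of f at 0 has rank 0. Corank 2; j^3 = u^3 is a perfect cube, so E-series; the 4-jet and mu = 7 give E_7. The Hessian of g at 0 has rank 0. Corank 2; j^3 = -u^3 is a perfect cube, so E-series; the 5-jet and mu = 8 give E_8. f is E_7 but g is E_8, hence not right-equivalent.

No.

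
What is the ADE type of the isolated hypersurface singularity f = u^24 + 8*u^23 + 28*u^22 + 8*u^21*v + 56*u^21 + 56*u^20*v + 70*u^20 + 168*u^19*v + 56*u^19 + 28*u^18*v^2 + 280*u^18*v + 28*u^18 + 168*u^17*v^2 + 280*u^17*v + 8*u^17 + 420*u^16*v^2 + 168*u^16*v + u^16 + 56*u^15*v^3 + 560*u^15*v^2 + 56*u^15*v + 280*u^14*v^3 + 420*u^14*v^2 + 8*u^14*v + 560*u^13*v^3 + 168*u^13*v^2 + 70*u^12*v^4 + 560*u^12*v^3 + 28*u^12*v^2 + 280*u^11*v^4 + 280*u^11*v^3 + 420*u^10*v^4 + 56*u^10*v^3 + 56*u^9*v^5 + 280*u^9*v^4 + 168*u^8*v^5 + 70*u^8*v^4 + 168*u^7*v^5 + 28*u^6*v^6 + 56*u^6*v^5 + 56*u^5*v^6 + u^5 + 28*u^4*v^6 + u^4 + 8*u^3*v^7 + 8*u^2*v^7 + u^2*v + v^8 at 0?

The Hessian of f at 0 is [[0, 0], [0, 0]] with rank 0, so corank 2. A Groebner basis of the Jacobian ideal J(f) in C{u,v} is {u^2/8 + v^7, u^3, u*v}; counting standard monomials gives mu = 9. Corank 2; j^3 = u^2*v has shape L^2 M (L != M), so D-series; mu = 9 gives D_9.

D_{9}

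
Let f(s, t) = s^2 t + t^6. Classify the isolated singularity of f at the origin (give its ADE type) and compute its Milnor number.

The Hessian of f at 0 has rank 0. Corank 2; j^3 = s^2*t has shape L^2 M (L != M), so D-series; mu = 7 gives D_7.

Type D_{7}, Milnor number mu = 7.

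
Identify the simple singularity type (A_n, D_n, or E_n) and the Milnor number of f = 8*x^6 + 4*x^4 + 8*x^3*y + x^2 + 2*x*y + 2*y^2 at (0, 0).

The Hessian of f at 0 has rank 2. Corank 0: nondegenerate Morse point, so A_1.

Type A_{1}, Milnor number mu = 1.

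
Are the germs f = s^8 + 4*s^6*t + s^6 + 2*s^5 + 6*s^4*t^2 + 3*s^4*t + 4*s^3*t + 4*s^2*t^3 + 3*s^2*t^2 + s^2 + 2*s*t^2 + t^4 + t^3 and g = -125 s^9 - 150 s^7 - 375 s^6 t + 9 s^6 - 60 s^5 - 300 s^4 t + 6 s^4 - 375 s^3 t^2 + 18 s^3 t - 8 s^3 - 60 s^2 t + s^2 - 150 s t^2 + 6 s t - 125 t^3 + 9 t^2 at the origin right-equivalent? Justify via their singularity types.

Yes.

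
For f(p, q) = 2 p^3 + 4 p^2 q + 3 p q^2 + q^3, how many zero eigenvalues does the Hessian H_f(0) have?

2

The Hessian at 0 is [[0, 0], [0, 0]] of rank 0; hence corank 2.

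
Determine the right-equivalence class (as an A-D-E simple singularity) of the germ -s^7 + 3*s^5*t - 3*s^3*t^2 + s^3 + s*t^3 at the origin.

E_7

The Hessian of f at 0 has rank 0. Corank 2; j^3 = s^3 is a perfect cube, so E-series; the 4-jet and mu = 7 give E_7.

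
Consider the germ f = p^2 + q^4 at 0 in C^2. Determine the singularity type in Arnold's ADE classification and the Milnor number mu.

The Hessian of f at 0 has rank 1. Corank 1: A-series; mu = 3 gives A_3.

Type A_{3}, Milnor number mu = 3.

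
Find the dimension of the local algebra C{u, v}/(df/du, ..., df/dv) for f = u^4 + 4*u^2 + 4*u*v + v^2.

The Hessian of f at 0 has rank 1. Corank 1: A-series; mu = 3 gives A_3.

3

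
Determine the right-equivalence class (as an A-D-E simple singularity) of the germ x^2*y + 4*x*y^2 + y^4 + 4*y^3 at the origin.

D5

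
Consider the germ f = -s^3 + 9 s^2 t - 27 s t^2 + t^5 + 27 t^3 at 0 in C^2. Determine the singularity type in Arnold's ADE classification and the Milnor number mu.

Type E_{8}, Milnor number mu = 8.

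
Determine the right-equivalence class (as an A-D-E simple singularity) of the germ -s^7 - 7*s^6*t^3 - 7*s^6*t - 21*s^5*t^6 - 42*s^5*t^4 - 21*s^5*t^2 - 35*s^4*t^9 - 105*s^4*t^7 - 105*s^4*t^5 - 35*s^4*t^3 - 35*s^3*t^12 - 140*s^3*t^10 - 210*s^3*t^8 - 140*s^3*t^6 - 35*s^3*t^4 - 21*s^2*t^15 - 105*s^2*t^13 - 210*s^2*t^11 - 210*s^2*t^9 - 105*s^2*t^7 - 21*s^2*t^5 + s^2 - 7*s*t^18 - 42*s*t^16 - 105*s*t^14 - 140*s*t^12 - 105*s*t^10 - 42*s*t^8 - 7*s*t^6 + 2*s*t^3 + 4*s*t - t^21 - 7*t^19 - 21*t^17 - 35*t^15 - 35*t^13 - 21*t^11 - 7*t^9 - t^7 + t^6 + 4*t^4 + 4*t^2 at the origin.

A6

The Hessian of f at 0 has rank 1. Corank 1: A-series; mu = 6 gives A_6.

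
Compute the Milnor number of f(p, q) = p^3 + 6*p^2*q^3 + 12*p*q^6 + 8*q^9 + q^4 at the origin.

The Hessian of f at 0 has rank 0. Corank 2; j^3 = p^3 is a perfect cube, so E-series; the 4-jet and mu = 6 give E_6.

6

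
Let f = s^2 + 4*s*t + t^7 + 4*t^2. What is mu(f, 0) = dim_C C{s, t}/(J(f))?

The Hessian of f at 0 is [[2, 4], [4, 8]] with rank 1, so corank 1. A Groebner basis of the Jacobian ideal J(f) in C{s,t} is {t^6, s + 2*t}; counting standard monomials gives mu = 6. Corank 1: A-series; mu = 6 gives A_6.

6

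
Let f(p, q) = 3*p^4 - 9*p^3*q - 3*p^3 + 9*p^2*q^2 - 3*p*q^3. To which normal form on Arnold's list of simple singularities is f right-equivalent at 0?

The Hessian of f at 0 is [[0, 0], [0, 0]] with rank 0, so corank 2. A Groebner basis of the Jacobian ideal J(f) in C{p,q} is {3*p^2 + q^4 + q^3, p^3, p^2*q - p^2 - q^3/3, -2*p^2 + p*q^2 - 2*q^3/3}; counting standard monomials gives mu = 7. Corank 2; j^3 = -3*p^3 is a perfect cube, so E-series; the 4-jet and mu = 7 give E_7.

E_7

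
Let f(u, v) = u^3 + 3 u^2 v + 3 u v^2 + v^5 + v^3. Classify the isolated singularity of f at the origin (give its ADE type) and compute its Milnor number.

Type E_{8}, Milnor number mu = 8.

The Hessian of f at 0 is [[0, 0], [0, 0]] with rank 0, so corank 2. A Groebner basis of the Jacobian ideal J(f) in C{u,v} is {v^4, u^2 + 2*u*v + v^2}; counting standard monomials gives mu = 8. Corank 2; j^3 = (u + v)^3 is a perfect cube, so E-series; the 5-jet and mu = 8 give E_8.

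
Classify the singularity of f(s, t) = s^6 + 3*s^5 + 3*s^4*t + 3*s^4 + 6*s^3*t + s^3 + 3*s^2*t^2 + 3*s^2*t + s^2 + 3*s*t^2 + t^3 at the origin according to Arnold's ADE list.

A2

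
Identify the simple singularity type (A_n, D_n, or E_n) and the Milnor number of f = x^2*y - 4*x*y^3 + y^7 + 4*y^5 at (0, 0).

The Hessian of f at 0 is [[0, 0], [0, 0]] with rank 0, so corank 2. A Groebner basis of the Jacobian ideal J(f) in C{x,y} is {x^2*y^2 + 4*x^2/7 - 8*x*y^2/7, x^3 + 8*x^2/7 - 16*x*y^2/7, -x*y/2 + y^3}; counting standard monomials gives mu = 8. Corank 2; j^3 = x^2*y has shape L^2 M (L != M), so D-series; mu = 8 gives D_8.

Type D_{8}, Milnor number mu = 8.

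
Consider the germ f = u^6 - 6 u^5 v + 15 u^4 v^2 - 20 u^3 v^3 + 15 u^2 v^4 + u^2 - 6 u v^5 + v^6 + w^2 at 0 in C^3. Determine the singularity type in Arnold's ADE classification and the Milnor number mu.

Type A_5, Milnor number mu = 5.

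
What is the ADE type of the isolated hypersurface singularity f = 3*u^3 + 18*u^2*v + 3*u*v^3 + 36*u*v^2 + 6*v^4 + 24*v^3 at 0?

The Hessian of f at 0 is [[0, 0], [0, 0]] with rank 0, so corank 2. A Groebner basis of the Jacobian ideal J(f) in C{u,v} is {u^3 + 6*u^2*v + 48*u^2 + 192*u*v + 192*v^2, -6*u^2 + u*v^2 - 24*u*v - 24*v^2, 3*u^2 + 12*u*v + v^3 + 12*v^2}; counting standard monomials gives mu = 7. Corank 2; j^3 = 3*(u + 2*v)^3 is a perfect cube, so E-series; the 4-jet and mu = 7 give E_7.

E7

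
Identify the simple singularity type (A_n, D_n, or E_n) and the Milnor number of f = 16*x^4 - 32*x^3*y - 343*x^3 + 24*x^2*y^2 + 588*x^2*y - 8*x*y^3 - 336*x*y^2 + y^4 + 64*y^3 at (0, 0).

The Hessian of f at 0 has rank 0. Corank 2; j^3 = -(7*x - 4*y)^3 is a perfect cube, so E-series; the 4-jet and mu = 6 give E_6.

Type E_{6}, Milnor number mu = 6.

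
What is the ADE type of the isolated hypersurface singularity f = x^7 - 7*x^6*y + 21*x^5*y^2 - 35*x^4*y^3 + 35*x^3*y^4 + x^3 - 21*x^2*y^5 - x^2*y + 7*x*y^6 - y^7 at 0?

The Hessian of f at 0 is [[0, 0], [0, 0]] with rank 0, so corank 2. A Groebner basis of the Jacobian ideal J(f) in C{x,y} is {x*y/7 + y^6, x*y^2, x^2 - x*y}; counting standard monomials gives mu = 8. Corank 2; j^3 = x^2*(x - y) has shape L^2 M (L != M), so D-series; mu = 8 gives D_8.

D8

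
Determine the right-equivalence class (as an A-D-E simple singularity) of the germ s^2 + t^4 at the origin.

A3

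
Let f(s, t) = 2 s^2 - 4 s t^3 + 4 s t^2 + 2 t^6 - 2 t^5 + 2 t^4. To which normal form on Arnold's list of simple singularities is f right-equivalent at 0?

A_{4}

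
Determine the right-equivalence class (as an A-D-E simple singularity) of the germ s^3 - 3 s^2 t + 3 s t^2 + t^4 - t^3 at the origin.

The Hessian of f at 0 has rank 0. Corank 2; j^3 = (s - t)^3 is a perfect cube, so E-series; the 4-jet and mu = 6 give E_6.

E6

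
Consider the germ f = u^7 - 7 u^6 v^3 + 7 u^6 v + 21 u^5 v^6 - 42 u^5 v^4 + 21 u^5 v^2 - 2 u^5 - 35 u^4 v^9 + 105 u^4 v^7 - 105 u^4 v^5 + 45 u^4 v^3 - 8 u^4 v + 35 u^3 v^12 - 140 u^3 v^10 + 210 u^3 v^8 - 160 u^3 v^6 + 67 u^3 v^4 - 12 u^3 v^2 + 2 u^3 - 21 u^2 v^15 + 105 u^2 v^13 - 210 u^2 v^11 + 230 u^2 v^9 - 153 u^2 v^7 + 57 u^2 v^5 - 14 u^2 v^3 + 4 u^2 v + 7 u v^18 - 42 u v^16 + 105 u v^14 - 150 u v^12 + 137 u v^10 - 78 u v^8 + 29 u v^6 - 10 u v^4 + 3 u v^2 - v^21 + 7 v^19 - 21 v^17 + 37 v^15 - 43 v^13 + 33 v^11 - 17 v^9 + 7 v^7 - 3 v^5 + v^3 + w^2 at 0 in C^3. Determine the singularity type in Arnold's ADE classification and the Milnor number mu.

Type D_{4}, Milnor number mu = 4.

The Hessian of f at 0 has rank 1. Corank 2; j^3 = (u + v)*(2*u^2 + 2*u*v + v^2) splits into three distinct lines over C (the quadratic factor has nonzero discriminant), so D_4.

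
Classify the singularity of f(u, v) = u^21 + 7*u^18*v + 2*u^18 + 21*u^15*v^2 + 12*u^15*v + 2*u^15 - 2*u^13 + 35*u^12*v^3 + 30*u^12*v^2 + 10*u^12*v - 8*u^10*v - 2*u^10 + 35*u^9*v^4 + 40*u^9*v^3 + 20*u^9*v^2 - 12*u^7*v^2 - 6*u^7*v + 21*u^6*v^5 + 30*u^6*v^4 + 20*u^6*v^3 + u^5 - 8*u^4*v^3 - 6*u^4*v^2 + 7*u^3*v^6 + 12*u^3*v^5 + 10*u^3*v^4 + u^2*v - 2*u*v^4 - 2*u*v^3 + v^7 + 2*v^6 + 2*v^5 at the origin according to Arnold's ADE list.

The Hessian of f at 0 is [[0, 0], [0, 0]] with rank 0, so corank 2. A Groebner basis of the Jacobian ideal J(f) in C{u,v} is {u^3, u^2*v, u^2/4 + u*v^2, -u^2/4 - u*v + v^3}; counting standard monomials gives mu = 6. Corank 2; j^3 = u^2*v has shape L^2 M (L != M), so D-series; mu = 6 gives D_6.

D_{6}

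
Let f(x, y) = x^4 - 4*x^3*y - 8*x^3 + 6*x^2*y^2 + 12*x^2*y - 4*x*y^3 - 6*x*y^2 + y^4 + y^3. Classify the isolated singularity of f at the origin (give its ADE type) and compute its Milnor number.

The Hessian of f at 0 has rank 0. Corank 2; j^3 = -(2*x - y)^3 is a perfect cube, so E-series; the 4-jet and mu = 6 give E_6.

Type E_6, Milnor number mu = 6.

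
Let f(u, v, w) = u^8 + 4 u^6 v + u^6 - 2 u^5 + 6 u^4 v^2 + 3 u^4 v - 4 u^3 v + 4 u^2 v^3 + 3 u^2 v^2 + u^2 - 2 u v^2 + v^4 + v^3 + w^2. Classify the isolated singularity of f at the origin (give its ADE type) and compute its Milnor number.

Type A_{2}, Milnor number mu = 2.

The Hessian of f at 0 has rank 2. Corank 1: A-series; mu = 2 gives A_2.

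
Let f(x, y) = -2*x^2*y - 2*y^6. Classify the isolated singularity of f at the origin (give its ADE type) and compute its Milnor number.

Type D_{7}, Milnor number mu = 7.

The Hessian of f at 0 has rank 0. Corank 2; j^3 = -2*x^2*y has shape L^2 M (L != M), so D-series; mu = 7 gives D_7.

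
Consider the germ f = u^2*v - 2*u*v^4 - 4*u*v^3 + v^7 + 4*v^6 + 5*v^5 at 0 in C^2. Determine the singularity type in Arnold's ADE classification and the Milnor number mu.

The Hessian of f at 0 has rank 0. Corank 2; j^3 = u^2*v has shape L^2 M (L != M), so D-series; mu = 6 gives D_6.

Type D6, Milnor number mu = 6.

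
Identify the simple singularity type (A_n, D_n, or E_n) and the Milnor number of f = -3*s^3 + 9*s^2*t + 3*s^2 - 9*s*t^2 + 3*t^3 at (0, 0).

Type A2, Milnor number mu = 2.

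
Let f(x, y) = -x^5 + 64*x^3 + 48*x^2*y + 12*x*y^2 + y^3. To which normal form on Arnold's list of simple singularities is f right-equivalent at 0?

E_{8}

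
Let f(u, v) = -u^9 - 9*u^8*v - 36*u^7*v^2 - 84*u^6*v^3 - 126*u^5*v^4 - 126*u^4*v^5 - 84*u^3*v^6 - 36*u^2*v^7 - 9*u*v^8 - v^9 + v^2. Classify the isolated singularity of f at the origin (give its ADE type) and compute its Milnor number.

Type A8, Milnor number mu = 8.

The Hessian of f at 0 has rank 1. Corank 1: A-series; mu = 8 gives A_8.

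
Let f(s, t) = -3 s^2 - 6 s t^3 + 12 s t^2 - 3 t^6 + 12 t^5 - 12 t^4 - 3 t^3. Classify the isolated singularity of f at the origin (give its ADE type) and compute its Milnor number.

The Hessian of f at 0 has rank 1. Corank 1: A-series; mu = 2 gives A_2.

Type A2, Milnor number mu = 2.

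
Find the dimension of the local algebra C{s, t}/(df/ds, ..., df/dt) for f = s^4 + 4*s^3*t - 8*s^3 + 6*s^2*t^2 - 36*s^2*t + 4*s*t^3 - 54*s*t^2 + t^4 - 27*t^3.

The Hessian of f at 0 is [[0, 0], [0, 0]] with rank 0, so corank 2. A Groebner basis of the Jacobian ideal J(f) in C{s,t} is {t^4, s*t^2 + 4*t^3/3, s^2 + 3*s*t + 9*t^2/4}; counting standard monomials gives mu = 6. Corank 2; j^3 = -(2*s + 3*t)^3 is a perfect cube, so E-series; the 4-jet and mu = 6 give E_6.

6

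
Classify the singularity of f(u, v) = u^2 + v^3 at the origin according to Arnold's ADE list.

The Hessian of f at 0 has rank 1. Corank 1: A-series; mu = 2 gives A_2.

A_{2}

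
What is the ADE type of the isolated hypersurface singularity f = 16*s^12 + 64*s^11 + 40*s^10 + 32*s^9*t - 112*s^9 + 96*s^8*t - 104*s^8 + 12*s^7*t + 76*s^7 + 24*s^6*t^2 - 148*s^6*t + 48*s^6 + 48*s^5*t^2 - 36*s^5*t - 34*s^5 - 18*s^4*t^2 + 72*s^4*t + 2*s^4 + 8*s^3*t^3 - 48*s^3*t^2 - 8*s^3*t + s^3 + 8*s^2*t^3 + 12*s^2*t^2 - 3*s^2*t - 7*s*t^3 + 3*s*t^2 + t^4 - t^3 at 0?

The Hessian of f at 0 has rank 0. Corank 2; j^3 = (s - t)^3 is a perfect cube, so E-series; the 4-jet and mu = 7 give E_7.

E_7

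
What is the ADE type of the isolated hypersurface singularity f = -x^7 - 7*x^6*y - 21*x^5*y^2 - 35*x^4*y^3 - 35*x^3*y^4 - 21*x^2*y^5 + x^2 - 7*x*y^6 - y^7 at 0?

A6

The Hessian of f at 0 has rank 1. Corank 1: A-series; mu = 6 gives A_6.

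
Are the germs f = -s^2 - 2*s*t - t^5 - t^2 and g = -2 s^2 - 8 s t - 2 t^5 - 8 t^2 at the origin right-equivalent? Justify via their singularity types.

Yes.

The Hessian of f at 0 is [[-2, -2], [-2, -2]] with rank 1, so corank 1. A Groebner basis of the Jacobian ideal J(f) in C{s,t} is {t^4, s + t}; counting standard monomials gives mu = 4. Corank 1: A-series; mu = 4 gives A_4. The Hessian of g at 0 is [[-4, -8], [-8, -16]] with rank 1, so corank 1. A Groebner basis of the Jacobian ideal J(g) in C{s,t} is {t^4, s + 2*t}; counting standard monomials gives mu = 4. Corank 1: A-series; mu = 4 gives A_4. Both have type A_4, hence right-equivalent.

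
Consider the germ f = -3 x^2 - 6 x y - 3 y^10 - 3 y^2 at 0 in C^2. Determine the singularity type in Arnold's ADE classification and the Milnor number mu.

The Hessian of f at 0 has rank 1. Corank 1: A-series; mu = 9 gives A_9.

Type A9, Milnor number mu = 9.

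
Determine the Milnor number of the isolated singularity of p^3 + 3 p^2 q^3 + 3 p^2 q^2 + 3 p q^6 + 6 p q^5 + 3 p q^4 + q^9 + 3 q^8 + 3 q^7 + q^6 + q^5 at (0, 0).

8

The Hessian of f at 0 has rank 0. Corank 2; j^3 = p^3 is a perfect cube, so E-series; the 5-jet and mu = 8 give E_8.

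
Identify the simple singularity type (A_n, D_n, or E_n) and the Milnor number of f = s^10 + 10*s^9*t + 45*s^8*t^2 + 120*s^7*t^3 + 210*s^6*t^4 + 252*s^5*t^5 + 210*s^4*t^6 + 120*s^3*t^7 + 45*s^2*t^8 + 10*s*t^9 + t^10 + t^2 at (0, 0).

Type A9, Milnor number mu = 9.

The Hessian of f at 0 has rank 1. Corank 1: A-series; mu = 9 gives A_9.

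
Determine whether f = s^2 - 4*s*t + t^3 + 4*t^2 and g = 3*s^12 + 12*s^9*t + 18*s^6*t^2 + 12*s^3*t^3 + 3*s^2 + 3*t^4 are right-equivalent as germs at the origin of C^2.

The Hessian of f at 0 has rank 1. Corank 1: A-series; mu = 2 gives A_2. The Hessian of g at 0 has rank 1. Corank 1: A-series; mu = 3 gives A_3. f is A_2 but g is A_3, hence not right-equivalent.

No.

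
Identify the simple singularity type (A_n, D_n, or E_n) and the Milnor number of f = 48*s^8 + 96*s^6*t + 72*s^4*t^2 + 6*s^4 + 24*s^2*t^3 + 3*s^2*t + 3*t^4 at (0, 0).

Type D_{5}, Milnor number mu = 5.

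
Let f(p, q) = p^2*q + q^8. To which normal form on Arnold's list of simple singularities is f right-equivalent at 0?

The Hessian of f at 0 has rank 0. Corank 2; j^3 = p^2*q has shape L^2 M (L != M), so D-series; mu = 9 gives D_9.

D_{9}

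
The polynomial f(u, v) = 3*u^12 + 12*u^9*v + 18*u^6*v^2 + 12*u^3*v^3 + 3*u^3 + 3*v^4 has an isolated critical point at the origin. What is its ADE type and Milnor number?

The Hessian of f at 0 has rank 0. Corank 2; j^3 = 3*u^3 is a perfect cube, so E-series; the 4-jet and mu = 6 give E_6.

Type E_6, Milnor number mu = 6.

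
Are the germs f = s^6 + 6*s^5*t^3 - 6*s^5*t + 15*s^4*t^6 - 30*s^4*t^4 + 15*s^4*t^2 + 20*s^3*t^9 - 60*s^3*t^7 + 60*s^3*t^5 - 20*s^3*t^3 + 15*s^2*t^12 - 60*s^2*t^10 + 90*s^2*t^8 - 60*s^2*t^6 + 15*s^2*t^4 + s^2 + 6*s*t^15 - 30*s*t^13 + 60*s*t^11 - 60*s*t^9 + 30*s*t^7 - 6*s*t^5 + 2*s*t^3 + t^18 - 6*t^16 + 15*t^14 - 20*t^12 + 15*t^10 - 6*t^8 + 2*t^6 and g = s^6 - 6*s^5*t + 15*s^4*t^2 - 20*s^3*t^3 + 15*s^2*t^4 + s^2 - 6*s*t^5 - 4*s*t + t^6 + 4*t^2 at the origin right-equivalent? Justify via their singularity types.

Yes.

The Hessian of f at 0 is [[2, 0], [0, 0]] with rank 1, so corank 1. A Groebner basis of the Jacobian ideal J(f) in C{s,t} is {s*t^2, s + t^3, s^2}; counting standard monomials gives mu = 5. Corank 1: A-series; mu = 5 gives A_5. The Hessian of g at 0 is [[2, -4], [-4, 8]] with rank 1, so corank 1. A Groebner basis of the Jacobian ideal J(g) in C{s,t} is {t^5, s - 2*t}; counting standard monomials gives mu = 5. Corank 1: A-series; mu = 5 gives A_5. Both have type A_5, hence right-equivalent.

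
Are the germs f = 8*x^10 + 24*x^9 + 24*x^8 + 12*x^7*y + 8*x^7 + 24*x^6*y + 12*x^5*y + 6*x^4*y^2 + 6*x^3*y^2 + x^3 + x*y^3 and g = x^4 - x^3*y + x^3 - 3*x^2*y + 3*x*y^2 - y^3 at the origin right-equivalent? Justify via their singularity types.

Yes.

The Hessian of f at 0 is [[0, 0], [0, 0]] with rank 0, so corank 2. A Groebner basis of the Jacobian ideal J(f) in C{x,y} is {x^3, x*y^2, 3*x^2 + y^3}; counting standard monomials gives mu = 7. Corank 2; j^3 = x^3 is a perfect cube, so E-series; the 4-jet and mu = 7 give E_7. The Hessian of g at 0 is [[0, 0], [0, 0]] with rank 0, so corank 2. A Groebner basis of the Jacobian ideal J(g) in C{x,y} is {3*x^2 - 6*x*y + y^4 + y^3 + 3*y^2, x^3 + 3*x^2 - 6*x*y + 3*y^2, x^2*y + 3*x^2 - 6*x*y + 3*y^2, 2*x^2 + x*y^2 - 4*x*y - y^3/3 + 2*y^2}; counting standard monomials gives mu = 7. Corank 2; j^3 = (x - y)^3 is a perfect cube, so E-series; the 4-jet and mu = 7 give E_7. Both have type E_7, hence right-equivalent.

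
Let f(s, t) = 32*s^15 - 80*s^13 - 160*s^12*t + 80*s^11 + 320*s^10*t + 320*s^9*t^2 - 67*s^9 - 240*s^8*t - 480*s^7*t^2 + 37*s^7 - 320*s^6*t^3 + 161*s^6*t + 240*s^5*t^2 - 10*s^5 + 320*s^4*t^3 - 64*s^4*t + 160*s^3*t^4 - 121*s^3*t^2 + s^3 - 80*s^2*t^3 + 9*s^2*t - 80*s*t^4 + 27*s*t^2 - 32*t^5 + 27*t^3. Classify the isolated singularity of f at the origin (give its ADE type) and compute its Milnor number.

The Hessian of f at 0 has rank 0. Corank 2; j^3 = (s + 3*t)^3 is a perfect cube, so E-series; the 5-jet and mu = 8 give E_8.

Type E_8, Milnor number mu = 8.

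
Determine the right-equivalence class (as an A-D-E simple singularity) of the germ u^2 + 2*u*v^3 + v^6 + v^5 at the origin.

A_4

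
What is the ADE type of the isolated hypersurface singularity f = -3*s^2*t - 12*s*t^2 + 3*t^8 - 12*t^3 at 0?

The Hessian of f at 0 has rank 0. Corank 2; j^3 = -3*t*(s + 2*t)^2 has shape L^2 M (L != M), so D-series; mu = 9 gives D_9.

D_{9}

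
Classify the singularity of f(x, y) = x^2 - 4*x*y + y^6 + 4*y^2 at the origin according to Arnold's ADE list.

The Hessian of f at 0 has rank 1. Corank 1: A-series; mu = 5 gives A_5.

A5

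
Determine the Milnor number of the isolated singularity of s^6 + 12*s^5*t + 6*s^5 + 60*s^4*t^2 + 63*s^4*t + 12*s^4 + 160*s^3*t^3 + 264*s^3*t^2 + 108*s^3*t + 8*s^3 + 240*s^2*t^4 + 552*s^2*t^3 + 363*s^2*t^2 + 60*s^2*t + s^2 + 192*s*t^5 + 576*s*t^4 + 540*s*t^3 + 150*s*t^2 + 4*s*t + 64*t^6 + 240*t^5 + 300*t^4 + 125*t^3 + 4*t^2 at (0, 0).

2

The Hessian of f at 0 has rank 1. Corank 1: A-series; mu = 2 gives A_2.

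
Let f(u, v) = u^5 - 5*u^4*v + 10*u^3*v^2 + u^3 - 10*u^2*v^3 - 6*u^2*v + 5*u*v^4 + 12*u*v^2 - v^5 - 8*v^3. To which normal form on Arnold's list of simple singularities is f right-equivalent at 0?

The Hessian of f at 0 has rank 0. Corank 2; j^3 = (u - 2*v)^3 is a perfect cube, so E-series; the 5-jet and mu = 8 give E_8.

E8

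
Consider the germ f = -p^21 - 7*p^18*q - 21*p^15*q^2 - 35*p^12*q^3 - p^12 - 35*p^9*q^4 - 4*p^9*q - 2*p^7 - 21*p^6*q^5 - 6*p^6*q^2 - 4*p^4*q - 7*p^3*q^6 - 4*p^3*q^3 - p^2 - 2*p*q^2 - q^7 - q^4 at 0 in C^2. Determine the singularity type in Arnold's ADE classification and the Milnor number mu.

Type A_6, Milnor number mu = 6.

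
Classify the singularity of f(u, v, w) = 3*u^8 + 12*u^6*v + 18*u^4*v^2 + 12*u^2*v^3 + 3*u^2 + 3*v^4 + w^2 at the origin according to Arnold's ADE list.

A3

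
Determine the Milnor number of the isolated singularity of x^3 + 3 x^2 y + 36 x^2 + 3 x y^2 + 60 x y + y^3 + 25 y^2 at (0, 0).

2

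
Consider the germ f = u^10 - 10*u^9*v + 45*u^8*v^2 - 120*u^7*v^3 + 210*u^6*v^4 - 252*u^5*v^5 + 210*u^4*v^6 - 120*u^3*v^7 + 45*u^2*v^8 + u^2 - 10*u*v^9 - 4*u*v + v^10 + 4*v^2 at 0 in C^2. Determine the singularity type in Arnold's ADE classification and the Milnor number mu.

Type A9, Milnor number mu = 9.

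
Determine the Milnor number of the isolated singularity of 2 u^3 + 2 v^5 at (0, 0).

8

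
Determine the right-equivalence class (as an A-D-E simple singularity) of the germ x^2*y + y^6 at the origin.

D_7

The Hessian of f at 0 is [[0, 0], [0, 0]] with rank 0, so corank 2. A Groebner basis of the Jacobian ideal J(f) in C{x,y} is {x^2/6 + y^5, x^3, x*y}; counting standard monomials gives mu = 7. Corank 2; j^3 = x^2*y has shape L^2 M (L != M), so D-series; mu = 7 gives D_7.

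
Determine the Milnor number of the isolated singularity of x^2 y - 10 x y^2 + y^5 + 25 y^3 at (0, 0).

6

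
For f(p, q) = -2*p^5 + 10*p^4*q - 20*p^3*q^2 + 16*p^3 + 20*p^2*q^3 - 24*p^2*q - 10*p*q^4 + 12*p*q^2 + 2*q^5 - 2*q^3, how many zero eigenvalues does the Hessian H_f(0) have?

2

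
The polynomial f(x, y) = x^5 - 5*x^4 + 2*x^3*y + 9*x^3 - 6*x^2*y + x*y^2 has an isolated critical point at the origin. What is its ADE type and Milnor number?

The Hessian of f at 0 has rank 0. Corank 2; j^3 = x*(3*x - y)^2 has shape L^2 M (L != M), so D-series; mu = 5 gives D_5.

Type D5, Milnor number mu = 5.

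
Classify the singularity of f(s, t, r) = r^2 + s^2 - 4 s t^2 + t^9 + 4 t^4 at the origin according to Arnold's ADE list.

A_{8}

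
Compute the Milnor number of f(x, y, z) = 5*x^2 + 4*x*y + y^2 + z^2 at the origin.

1

The Hessian of f at 0 has rank 3. Corank 0: nondegenerate Morse point, so A_1.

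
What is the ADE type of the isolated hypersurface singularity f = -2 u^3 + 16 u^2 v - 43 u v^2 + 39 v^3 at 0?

The Hessian of f at 0 is [[0, 0], [0, 0]] with rank 0, so corank 2. A Groebner basis of the Jacobian ideal J(f) in C{u,v} is {v^3, u^2 - 23*v^2/2, u*v - 7*v^2/2}; counting standard monomials gives mu = 4. Corank 2; j^3 = -(u - 3*v)*(2*u^2 - 10*u*v + 13*v^2) splits into three distinct lines over C (the quadratic factor has nonzero discriminant), so D_4.

D_{4}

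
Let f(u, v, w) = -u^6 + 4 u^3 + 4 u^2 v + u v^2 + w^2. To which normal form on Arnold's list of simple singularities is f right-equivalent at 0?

D7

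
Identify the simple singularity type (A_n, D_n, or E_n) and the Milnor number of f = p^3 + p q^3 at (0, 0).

The Hessian of f at 0 is [[0, 0], [0, 0]] with rank 0, so corank 2. A Groebner basis of the Jacobian ideal J(f) in C{p,q} is {p^3, p*q^2, 3*p^2 + q^3}; counting standard monomials gives mu = 7. Corank 2; j^3 = p^3 is a perfect cube, so E-series; the 4-jet and mu = 7 give E_7.

Type E_{7}, Milnor number mu = 7.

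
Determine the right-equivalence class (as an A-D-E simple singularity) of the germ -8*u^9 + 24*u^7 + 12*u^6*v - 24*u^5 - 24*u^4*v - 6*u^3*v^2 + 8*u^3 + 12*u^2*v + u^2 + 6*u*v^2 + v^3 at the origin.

A_{2}

The Hessian of f at 0 is [[2, 0], [0, 0]] with rank 1, so corank 1. A Groebner basis of the Jacobian ideal J(f) in C{u,v} is {v^2, u}; counting standard monomials gives mu = 2. Corank 1: A-series; mu = 2 gives A_2.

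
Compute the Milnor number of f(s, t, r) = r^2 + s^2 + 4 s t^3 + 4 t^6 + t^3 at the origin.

The Hessian of f at 0 is [[2, 0, 0], [0, 0, 0], [0, 0, 2]] with rank 2, so corank 1. A Groebner basis of the Jacobian ideal J(f) in C{s,t,r} is {t^2, s, r}; counting standard monomials gives mu = 2. Corank 1: A-series; mu = 2 gives A_2.

2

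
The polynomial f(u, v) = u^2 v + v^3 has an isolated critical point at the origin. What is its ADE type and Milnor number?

The Hessian of f at 0 is [[0, 0], [0, 0]] with rank 0, so corank 2. A Groebner basis of the Jacobian ideal J(f) in C{u,v} is {v^3, u^2 + 3*v^2, u*v}; counting standard monomials gives mu = 4. Corank 2; j^3 = v*(u^2 + v^2) splits into three distinct lines over C (the quadratic factor has nonzero discriminant), so D_4.

Type D4, Milnor number mu = 4.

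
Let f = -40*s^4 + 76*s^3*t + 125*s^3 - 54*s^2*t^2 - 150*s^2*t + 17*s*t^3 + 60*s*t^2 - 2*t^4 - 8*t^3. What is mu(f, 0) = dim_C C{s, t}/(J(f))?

7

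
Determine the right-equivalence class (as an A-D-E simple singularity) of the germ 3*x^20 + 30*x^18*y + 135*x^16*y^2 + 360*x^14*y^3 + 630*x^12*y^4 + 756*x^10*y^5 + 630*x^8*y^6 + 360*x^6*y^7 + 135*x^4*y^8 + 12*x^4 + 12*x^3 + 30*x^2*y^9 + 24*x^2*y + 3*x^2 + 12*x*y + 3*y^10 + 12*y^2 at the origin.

A_{9}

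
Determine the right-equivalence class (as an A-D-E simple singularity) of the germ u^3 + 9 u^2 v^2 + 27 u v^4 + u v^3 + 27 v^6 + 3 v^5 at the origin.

E_{7}

The Hessian of f at 0 is [[0, 0], [0, 0]] with rank 0, so corank 2. A Groebner basis of the Jacobian ideal J(f) in C{u,v} is {-u^2/9 + v^4 - v^3/27, u^3, u^2*v + u^2/27 + v^3/81, u^2/3 + u*v^2 + v^3/9}; counting standard monomials gives mu = 7. Corank 2; j^3 = u^3 is a perfect cube, so E-series; the 4-jet and mu = 7 give E_7.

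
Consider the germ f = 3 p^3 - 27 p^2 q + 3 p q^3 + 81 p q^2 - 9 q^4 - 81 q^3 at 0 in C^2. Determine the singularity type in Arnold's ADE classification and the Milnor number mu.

Type E7, Milnor number mu = 7.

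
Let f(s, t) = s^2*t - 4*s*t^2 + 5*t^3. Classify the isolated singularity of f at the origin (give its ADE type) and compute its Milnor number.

Type D_4, Milnor number mu = 4.

The Hessian of f at 0 has rank 0. Corank 2; j^3 = t*(s^2 - 4*s*t + 5*t^2) splits into three distinct lines over C (the quadratic factor has nonzero discriminant), so D_4.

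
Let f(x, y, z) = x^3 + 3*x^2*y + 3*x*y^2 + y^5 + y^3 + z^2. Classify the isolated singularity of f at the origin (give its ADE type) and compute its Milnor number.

Type E_8, Milnor number mu = 8.

The Hessian of f at 0 has rank 1. Corank 2; j^3 = (x + y)^3 is a perfect cube, so E-series; the 5-jet and mu = 8 give E_8.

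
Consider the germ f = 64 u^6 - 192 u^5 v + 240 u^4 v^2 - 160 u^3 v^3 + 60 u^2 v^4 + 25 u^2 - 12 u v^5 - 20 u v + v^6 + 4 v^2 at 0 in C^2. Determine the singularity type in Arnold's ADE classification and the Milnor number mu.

Type A5, Milnor number mu = 5.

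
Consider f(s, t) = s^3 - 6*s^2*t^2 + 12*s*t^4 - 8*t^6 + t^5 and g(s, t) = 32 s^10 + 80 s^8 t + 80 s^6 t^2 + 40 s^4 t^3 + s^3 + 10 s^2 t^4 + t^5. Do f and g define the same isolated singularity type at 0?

Yes.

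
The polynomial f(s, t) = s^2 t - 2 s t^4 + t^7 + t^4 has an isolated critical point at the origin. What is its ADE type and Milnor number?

Type D_{5}, Milnor number mu = 5.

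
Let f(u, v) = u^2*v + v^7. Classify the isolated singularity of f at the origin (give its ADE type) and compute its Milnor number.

The Hessian of f at 0 has rank 0. Corank 2; j^3 = u^2*v has shape L^2 M (L != M), so D-series; mu = 8 gives D_8.

Type D_8, Milnor number mu = 8.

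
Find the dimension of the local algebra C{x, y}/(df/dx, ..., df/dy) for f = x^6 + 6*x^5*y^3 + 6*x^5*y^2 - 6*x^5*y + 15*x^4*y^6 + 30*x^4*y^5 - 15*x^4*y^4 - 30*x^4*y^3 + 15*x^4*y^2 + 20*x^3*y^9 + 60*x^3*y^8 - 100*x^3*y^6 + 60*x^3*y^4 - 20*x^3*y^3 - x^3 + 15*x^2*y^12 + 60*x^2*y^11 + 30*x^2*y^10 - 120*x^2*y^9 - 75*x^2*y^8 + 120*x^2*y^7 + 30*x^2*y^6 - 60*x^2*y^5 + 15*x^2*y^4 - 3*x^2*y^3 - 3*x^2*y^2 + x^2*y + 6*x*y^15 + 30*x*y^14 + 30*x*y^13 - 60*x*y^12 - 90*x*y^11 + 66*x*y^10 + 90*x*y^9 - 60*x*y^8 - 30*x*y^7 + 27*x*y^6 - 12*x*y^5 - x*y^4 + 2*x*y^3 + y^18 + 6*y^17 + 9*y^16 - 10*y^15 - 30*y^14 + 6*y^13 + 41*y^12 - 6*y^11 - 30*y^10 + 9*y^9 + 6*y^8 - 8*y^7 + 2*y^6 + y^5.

7

The Hessian of f at 0 has rank 0. Corank 2; j^3 = -x^2*(x - y) has shape L^2 M (L != M), so D-series; mu = 7 gives D_7.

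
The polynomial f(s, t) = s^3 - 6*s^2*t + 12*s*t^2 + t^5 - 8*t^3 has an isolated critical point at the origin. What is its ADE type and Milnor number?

Type E_{8}, Milnor number mu = 8.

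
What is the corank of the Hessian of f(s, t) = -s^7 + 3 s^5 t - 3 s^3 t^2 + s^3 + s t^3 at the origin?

2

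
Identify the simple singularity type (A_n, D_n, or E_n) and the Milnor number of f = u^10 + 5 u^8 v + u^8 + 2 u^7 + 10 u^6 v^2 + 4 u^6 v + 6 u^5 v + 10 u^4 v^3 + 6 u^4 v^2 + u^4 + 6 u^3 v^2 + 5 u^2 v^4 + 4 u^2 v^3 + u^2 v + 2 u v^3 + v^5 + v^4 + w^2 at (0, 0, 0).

Type D_5, Milnor number mu = 5.

The Hessian of f at 0 has rank 1. Corank 2; j^3 = u^2*v has shape L^2 M (L != M), so D-series; mu = 5 gives D_5.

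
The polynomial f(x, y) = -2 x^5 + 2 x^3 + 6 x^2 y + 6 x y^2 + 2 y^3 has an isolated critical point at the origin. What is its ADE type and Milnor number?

The Hessian of f at 0 has rank 0. Corank 2; j^3 = 2*(x + y)^3 is a perfect cube, so E-series; the 5-jet and mu = 8 give E_8.

Type E8, Milnor number mu = 8.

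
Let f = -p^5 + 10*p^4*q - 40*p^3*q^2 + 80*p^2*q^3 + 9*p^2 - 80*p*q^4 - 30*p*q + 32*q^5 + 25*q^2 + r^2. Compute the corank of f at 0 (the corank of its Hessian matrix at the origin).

1

Hessian at 0 has rank 2.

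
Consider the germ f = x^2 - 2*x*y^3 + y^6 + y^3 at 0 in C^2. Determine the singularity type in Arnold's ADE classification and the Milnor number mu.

The Hessian of f at 0 is [[2, 0], [0, 0]] with rank 1, so corank 1. A Groebner basis of the Jacobian ideal J(f) in C{x,y} is {y^2, x}; counting standard monomials gives mu = 2. Corank 1: A-series; mu = 2 gives A_2.

Type A_2, Milnor number mu = 2.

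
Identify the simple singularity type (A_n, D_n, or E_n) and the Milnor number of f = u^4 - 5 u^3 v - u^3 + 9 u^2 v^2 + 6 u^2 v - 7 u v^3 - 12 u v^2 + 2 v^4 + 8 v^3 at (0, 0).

The Hessian of f at 0 has rank 0. Corank 2; j^3 = -(u - 2*v)^3 is a perfect cube, so E-series; the 4-jet and mu = 7 give E_7.

Type E_{7}, Milnor number mu = 7.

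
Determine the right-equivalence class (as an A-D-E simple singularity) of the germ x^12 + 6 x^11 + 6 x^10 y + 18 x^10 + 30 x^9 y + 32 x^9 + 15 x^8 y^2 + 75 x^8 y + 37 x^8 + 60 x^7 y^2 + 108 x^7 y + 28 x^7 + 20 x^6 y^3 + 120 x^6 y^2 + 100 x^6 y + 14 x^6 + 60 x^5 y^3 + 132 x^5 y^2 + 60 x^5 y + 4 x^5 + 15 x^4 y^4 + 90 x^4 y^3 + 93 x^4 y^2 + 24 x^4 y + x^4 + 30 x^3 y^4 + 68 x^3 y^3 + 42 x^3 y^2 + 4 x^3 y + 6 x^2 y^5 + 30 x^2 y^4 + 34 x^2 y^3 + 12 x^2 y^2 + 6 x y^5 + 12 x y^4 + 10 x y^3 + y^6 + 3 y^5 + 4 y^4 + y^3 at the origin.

E_{6}

The Hessian of f at 0 has rank 0. Corank 2; j^3 = y^3 is a perfect cube, so E-series; the 4-jet and mu = 6 give E_6.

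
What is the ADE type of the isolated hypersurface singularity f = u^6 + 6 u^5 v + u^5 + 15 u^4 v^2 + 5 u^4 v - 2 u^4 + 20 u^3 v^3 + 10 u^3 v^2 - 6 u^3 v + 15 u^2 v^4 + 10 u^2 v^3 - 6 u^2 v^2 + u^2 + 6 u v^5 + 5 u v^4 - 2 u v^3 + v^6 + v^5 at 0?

A4

The Hessian of f at 0 has rank 1. Corank 1: A-series; mu = 4 gives A_4.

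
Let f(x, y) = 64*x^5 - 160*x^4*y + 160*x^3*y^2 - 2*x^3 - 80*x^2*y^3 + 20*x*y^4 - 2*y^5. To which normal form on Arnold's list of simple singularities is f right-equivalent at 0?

E_8

The Hessian of f at 0 has rank 0. Corank 2; j^3 = -2*x^3 is a perfect cube, so E-series; the 5-jet and mu = 8 give E_8.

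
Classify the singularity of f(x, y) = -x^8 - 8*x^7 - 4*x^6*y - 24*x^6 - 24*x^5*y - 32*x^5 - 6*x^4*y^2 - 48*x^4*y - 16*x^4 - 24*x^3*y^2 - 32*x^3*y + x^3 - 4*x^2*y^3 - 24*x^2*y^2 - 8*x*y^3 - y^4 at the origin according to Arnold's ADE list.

E_6

The Hessian of f at 0 has rank 0. Corank 2; j^3 = x^3 is a perfect cube, so E-series; the 4-jet and mu = 6 give E_6.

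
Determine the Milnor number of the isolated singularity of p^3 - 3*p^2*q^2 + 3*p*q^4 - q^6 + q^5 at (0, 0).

The Hessian of f at 0 is [[0, 0], [0, 0]] with rank 0, so corank 2. A Groebner basis of the Jacobian ideal J(f) in C{p,q} is {q^4, p^3, -p^2/2 + p*q^2}; counting standard monomials gives mu = 8. Corank 2; j^3 = p^3 is a perfect cube, so E-series; the 5-jet and mu = 8 give E_8.

8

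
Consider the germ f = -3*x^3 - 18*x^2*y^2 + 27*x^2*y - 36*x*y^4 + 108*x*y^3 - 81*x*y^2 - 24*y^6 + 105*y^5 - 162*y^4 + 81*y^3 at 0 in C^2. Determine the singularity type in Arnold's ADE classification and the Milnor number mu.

Type E_8, Milnor number mu = 8.

The Hessian of f at 0 has rank 0. Corank 2; j^3 = -3*(x - 3*y)^3 is a perfect cube, so E-series; the 5-jet and mu = 8 give E_8.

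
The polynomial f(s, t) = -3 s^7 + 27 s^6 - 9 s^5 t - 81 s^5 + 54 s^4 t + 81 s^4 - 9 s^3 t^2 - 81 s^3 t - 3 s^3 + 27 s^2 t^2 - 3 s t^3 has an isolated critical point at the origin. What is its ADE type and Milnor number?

Type E_7, Milnor number mu = 7.

The Hessian of f at 0 has rank 0. Corank 2; j^3 = -3*s^3 is a perfect cube, so E-series; the 4-jet and mu = 7 give E_7.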